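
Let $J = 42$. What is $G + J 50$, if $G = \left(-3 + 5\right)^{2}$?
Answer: $2104$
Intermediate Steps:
$G = 4$ ($G = 2^{2} = 4$)
$G + J 50 = 4 + 42 \cdot 50 = 4 + 2100 = 2104$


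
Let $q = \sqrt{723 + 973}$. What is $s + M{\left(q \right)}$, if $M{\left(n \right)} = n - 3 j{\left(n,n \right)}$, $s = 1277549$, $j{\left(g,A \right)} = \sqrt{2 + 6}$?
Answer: $1277549 - 6 \sqrt{2} + 4 \sqrt{106} \approx 1.2776 \cdot 10^{6}$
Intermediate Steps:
$j{\left(g,A \right)} = 2 \sqrt{2}$ ($j{\left(g,A \right)} = \sqrt{8} = 2 \sqrt{2}$)
$q = 4 \sqrt{106}$ ($q = \sqrt{1696} = 4 \sqrt{106} \approx 41.182$)
$M{\left(n \right)} = n - 6 \sqrt{2}$ ($M{\left(n \right)} = n - 3 \cdot 2 \sqrt{2} = n - 6 \sqrt{2}$)
$s + M{\left(q \right)} = 1277549 + \left(4 \sqrt{106} - 6 \sqrt{2}\right) = 1277549 + \left(- 6 \sqrt{2} + 4 \sqrt{106}\right) = 1277549 - 6 \sqrt{2} + 4 \sqrt{106}$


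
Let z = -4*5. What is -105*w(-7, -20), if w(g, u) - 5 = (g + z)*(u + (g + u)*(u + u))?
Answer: 3004575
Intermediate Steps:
z = -20
w(g, u) = 5 + (-20 + g)*(u + 2*u*(g + u)) (w(g, u) = 5 + (g - 20)*(u + (g + u)*(u + u)) = 5 + (-20 + g)*(u + (g + u)*(2*u)) = 5 + (-20 + g)*(u + 2*u*(g + u)))
-105*w(-7, -20) = -105*(5 - 40*(-20)² - 20*(-20) - 39*(-7)*(-20) + 2*(-7)*(-20)² + 2*(-20)*(-7)²) = -105*(5 - 40*400 + 400 - 5460 + 2*(-7)*400 + 2*(-20)*49) = -105*(5 - 16000 + 400 - 5460 - 5600 - 1960) = -105*(-28615) = 3004575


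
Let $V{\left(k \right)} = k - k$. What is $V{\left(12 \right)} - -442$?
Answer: $442$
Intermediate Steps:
$V{\left(k \right)} = 0$
$V{\left(12 \right)} - -442 = 0 - -442 = 0 + 442 = 442$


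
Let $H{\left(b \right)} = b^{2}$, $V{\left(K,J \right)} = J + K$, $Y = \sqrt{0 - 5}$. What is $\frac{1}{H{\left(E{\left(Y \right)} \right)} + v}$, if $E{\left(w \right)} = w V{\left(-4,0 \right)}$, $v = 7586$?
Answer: $\frac{1}{7506} \approx 0.00013323$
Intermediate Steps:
$Y = i \sqrt{5}$ ($Y = \sqrt{-5} = i \sqrt{5} \approx 2.2361 i$)
$E{\left(w \right)} = - 4 w$ ($E{\left(w \right)} = w \left(0 - 4\right) = w \left(-4\right) = - 4 w$)
$\frac{1}{H{\left(E{\left(Y \right)} \right)} + v} = \frac{1}{\left(- 4 i \sqrt{5}\right)^{2} + 7586} = \frac{1}{-80 + 7586} = \frac{1}{7506}$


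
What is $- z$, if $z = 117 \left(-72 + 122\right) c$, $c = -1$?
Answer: $5850$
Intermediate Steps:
$z = -5850$ ($z = 117 \left(-72 + 122\right) \left(-1\right) = 117 \cdot 50 \left(-1\right) = 5850 \left(-1\right) = -5850$)
$- z = \left(-1\right) \left(-5850\right) = 5850$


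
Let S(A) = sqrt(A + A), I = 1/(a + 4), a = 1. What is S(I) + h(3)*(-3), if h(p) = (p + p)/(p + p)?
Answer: -3 + sqrt(10)/5 ≈ -2.3675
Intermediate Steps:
h(p) = 1 (h(p) = (2*p)/((2*p)) = (2*p)*(1/(2*p)) = 1)
I = 1/5 (I = 1/(1 + 4) = 1/5 ≈ 0.20000)
S(A) = sqrt(2)*sqrt(A) (S(A) = sqrt(2*A) = sqrt(2)*sqrt(A))
S(I) + h(3)*(-3) = sqrt(2)*sqrt(1/5) + 1*(-3) = sqrt(2)*(sqrt(5)/5) - 3 = sqrt(10)/5 - 3 = -3 + sqrt(10)/5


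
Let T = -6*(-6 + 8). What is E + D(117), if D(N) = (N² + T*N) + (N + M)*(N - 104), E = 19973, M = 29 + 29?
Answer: 34533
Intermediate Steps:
M = 58
T = -12 (T = -6*2 = -12)
D(N) = N² - 12*N + (-104 + N)*(58 + N) (D(N) = (N² - 12*N) + (N + 58)*(N - 104) = (N² - 12*N) + (58 + N)*(-104 + N) = (N² - 12*N) + (-104 + N)*(58 + N) = N² - 12*N + (-104 + N)*(58 + N))
E + D(117) = 19973 + (-6032 - 58*117 + 2*117²) = 19973 + (-6032 - 6786 + 2*13689) = 19973 + (-6032 - 6786 + 27378) = 19973 + 14560 = 34533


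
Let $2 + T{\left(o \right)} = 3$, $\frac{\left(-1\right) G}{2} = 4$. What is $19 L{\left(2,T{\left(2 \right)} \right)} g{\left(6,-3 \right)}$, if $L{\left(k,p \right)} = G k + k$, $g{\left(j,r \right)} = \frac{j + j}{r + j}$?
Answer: $-1064$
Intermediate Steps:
$G = -8$ ($G = \left(-2\right) 4 = -8$)
$T{\left(o \right)} = 1$ ($T{\left(o \right)} = -2 + 3 = 1$)
$g{\left(j,r \right)} = \frac{2 j}{j + r}$
$L{\left(k,p \right)} = - 7 k$ ($L{\left(k,p \right)} = - 8 k + k = - 7 k$)
$19 L{\left(2,T{\left(2 \right)} \right)} g{\left(6,-3 \right)} = 19 \left(\left(-7\right) 2\right) 2 \cdot 6 \frac{1}{6 - 3} = 19 \left(-14\right) 2 \cdot 6 \cdot \frac{1}{3} = - 266 \cdot 2 \cdot 6 \cdot \frac{1}{3} = \left(-266\right) 4 = -1064$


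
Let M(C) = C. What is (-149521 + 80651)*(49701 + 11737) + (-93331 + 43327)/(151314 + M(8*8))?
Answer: -320257950481342/75689 ≈ -4.2312e+9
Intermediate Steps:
(-149521 + 80651)*(49701 + 11737) + (-93331 + 43327)/(151314 + M(8*8)) = (-149521 + 80651)*(49701 + 11737) + (-93331 + 43327)/(151314 + 8*8) = -68870*61438 - 50004/(151314 + 64) = -4231235060 - 50004/151378 = -4231235060 - 50004*1/151378 = -4231235060 - 25002/75689 = -320257950481342/75689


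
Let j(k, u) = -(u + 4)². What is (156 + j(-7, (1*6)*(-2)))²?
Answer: 8464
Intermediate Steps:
j(k, u) = -(4 + u)²
(156 + j(-7, (1*6)*(-2)))² = (156 - (4 + (1*6)*(-2))²)² = (156 - (4 + 6*(-2))²)² = (156 - (4 - 12)²)² = (156 - 1*(-8)²)² = (156 - 1*64)² = (156 - 64)² = 92² = 8464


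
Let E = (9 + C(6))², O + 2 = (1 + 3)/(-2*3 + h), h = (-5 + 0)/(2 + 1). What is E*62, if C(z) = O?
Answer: 1376462/529 ≈ 2602.0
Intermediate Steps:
h = -5/3 ≈ -1.6667
O = -58/23 (O = -2 + (1 + 3)/(-2*3 - 5/3) = -2 + 4/(-6 - 5/3) = -2 + 4/(-23/3) = -2 + 4*(-3/23) = -2 - 12/23 = -58/23 ≈ -2.5217)
C(z) = -58/23
E = 22201/529 (E = (9 - 58/23)² = (149/23)² = 22201/529 ≈ 41.968)
E*62 = (22201/529)*62 = 1376462/529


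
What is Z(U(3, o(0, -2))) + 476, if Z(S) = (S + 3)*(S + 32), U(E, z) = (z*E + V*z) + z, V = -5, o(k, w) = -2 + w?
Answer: 728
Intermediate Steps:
U(E, z) = -4*z + E*z (U(E, z) = (z*E - 5*z) + z = (E*z - 5*z) + z = (-5*z + E*z) + z = -4*z + E*z)
Z(S) = (3 + S)*(32 + S)
Z(U(3, o(0, -2))) + 476 = (96 + ((-2 - 2)*(-4 + 3))² + 35*((-2 - 2)*(-4 + 3))) + 476 = (96 + (-4*(-1))² + 35*(-4*(-1))) + 476 = (96 + 4² + 35*4) + 476 = (96 + 16 + 140) + 476 = 252 + 476 = 728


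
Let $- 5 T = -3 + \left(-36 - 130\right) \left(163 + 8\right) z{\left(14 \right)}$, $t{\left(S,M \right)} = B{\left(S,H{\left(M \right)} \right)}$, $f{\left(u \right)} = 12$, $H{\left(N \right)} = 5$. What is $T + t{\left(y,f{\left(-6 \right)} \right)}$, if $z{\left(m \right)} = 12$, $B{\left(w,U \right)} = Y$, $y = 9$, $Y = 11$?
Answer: $68138$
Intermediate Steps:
$B{\left(w,U \right)} = 11$
$t{\left(S,M \right)} = 11$
$T = 68127$ ($T = - \frac{-3 + \left(-36 - 130\right) \left(163 + 8\right) 12}{5} = - \frac{-3 + \left(-166\right) 171 \cdot 12}{5} = - \frac{-3 - 340632}{5} = \left(- \frac{1}{5}\right) \left(-340635\right) = 68127$)
$T + t{\left(y,f{\left(-6 \right)} \right)} = 68127 + 11 = 68138$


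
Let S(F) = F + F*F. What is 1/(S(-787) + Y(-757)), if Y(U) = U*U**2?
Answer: -1/433179511 ≈ -2.3085e-9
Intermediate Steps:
Y(U) = U**3
S(F) = F + F**2
1/(S(-787) + Y(-757)) = 1/(-787*(1 - 787) + (-757)**3) = 1/(-787*(-786) - 433798093) = 1/(618582 - 433798093) = 1/(-433179511) = -1/433179511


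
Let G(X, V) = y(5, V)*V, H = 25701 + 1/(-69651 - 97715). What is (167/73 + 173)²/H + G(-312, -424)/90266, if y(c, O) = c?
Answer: 1212531783598609548/1034563567754333705 ≈ 1.1720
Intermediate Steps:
H = 4301473565/167366 (H = 25701 + 1/(-167366) = 25701 - 1/167366 = 4301473565/167366 ≈ 25701.)
G(X, V) = 5*V
(167/73 + 173)²/H + G(-312, -424)/90266 = (167/73 + 173)²/(4301473565/167366) + (5*(-424))/90266 = (167*(1/73) + 173)²*(167366/4301473565) - 2120*1/90266 = (167/73 + 173)²*(167366/4301473565) - 1060/45133 = (12796/73)²*(167366/4301473565) - 1060/45133 = (163737616/5329)*(167366/4301473565) - 1060/45133 = 27404109839456/22922552627885 - 1060/45133 = 1212531783598609548/1034563567754333705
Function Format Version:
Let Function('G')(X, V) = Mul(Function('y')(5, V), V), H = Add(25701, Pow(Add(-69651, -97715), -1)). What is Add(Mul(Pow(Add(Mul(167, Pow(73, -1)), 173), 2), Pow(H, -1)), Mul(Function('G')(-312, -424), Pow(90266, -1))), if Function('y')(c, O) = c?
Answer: Rational(1212531783598609548, 1034563567754333705) ≈ 1.1720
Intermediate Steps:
H = Rational(4301473565, 167366) (H = Add(25701, Pow(-167366, -1)) = Add(25701, Rational(-1, 167366)) = Rational(4301473565, 167366) ≈ 25701.)
Function('G')(X, V) = Mul(5, V)
Add(Mul(Pow(Add(Mul(167, Pow(73, -1)), 173), 2), Pow(H, -1)), Mul(Function('G')(-312, -424), Pow(90266, -1))) = Add(Mul(Pow(Add(Mul(167, Pow(73, -1)), 173), 2), Pow(Rational(4301473565, 167366), -1)), Mul(Mul(5, -424), Pow(90266, -1))) = Add(Mul(Pow(Add(Mul(167, Rational(1, 73)), 173), 2), Rational(167366, 4301473565)), Mul(-2120, Rational(1, 90266))) = Add(Mul(Pow(Add(Rational(167, 73), 173), 2), Rational(167366, 4301473565)), Rational(-1060, 45133)) = Add(Mul(Pow(Rational(12796, 73), 2), Rational(167366, 4301473565)), Rational(-1060, 45133)) = Add(Mul(Rational(163737616, 5329), Rational(167366, 4301473565)), Rational(-1060, 45133)) = Add(Rational(27404109839456, 22922552627885), Rational(-1060, 45133)) = Rational(1212531783598609548, 1034563567754333705)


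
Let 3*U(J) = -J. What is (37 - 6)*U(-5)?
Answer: 155/3 ≈ 51.667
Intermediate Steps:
U(J) = -J/3 (U(J) = (-J)/3 = -J/3)
(37 - 6)*U(-5) = (37 - 6)*(-⅓*(-5)) = 31*(5/3) = 155/3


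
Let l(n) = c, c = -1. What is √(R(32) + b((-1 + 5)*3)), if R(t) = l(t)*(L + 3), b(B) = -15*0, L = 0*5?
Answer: I*√3 ≈ 1.732*I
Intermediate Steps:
l(n) = -1
L = 0
b(B) = 0
R(t) = -3 (R(t) = -(0 + 3) = -1*3 = -3)
√(R(32) + b((-1 + 5)*3)) = √(-3 + 0) = √(-3) = I*√3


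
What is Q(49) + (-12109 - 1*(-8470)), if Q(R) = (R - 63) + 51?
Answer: -3602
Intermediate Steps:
Q(R) = -12 + R (Q(R) = (-63 + R) + 51 = -12 + R)
Q(49) + (-12109 - 1*(-8470)) = (-12 + 49) + (-12109 - 1*(-8470)) = 37 + (-12109 + 8470) = 37 - 3639 = -3602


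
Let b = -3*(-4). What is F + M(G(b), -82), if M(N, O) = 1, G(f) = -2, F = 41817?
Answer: 41818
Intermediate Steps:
b = 12
F + M(G(b), -82) = 41817 + 1 = 41818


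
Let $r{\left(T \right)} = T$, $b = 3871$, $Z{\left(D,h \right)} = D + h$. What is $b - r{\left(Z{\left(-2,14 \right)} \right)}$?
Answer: $3859$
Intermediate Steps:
$b - r{\left(Z{\left(-2,14 \right)} \right)} = 3871 - \left(-2 + 14\right) = 3871 - 12 = 3859$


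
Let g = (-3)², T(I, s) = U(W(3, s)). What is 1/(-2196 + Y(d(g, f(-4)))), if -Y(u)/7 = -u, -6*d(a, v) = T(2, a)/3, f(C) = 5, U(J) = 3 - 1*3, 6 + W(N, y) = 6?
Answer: -1/2196 ≈ -0.00045537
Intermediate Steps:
W(N, y) = 0 (W(N, y) = -6 + 6 = 0)
U(J) = 0 (U(J) = 3 - 3 = 0)
T(I, s) = 0
g = 9
d(a, v) = 0 (d(a, v) = -0/3 = -⅙*0 = 0)
Y(u) = 7*u (Y(u) = -(-7)*u = 7*u)
1/(-2196 + Y(d(g, f(-4)))) = 1/(-2196 + 7*0) = 1/(-2196 + 0) = 1/(-2196) = -1/2196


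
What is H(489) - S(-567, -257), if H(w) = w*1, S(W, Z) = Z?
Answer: 746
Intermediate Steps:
H(w) = w
H(489) - S(-567, -257) = 489 - 1*(-257) = 489 + 257 = 746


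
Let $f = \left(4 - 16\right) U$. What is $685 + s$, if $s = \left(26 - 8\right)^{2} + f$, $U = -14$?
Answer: $1177$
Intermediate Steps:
$f = 168$ ($f = \left(4 - 16\right) \left(-14\right) = \left(-12\right) \left(-14\right) = 168$)
$s = 492$ ($s = \left(26 - 8\right)^{2} + 168 = 18^{2} + 168 = 324 + 168 = 492$)
$685 + s = 685 + 492 = 1177$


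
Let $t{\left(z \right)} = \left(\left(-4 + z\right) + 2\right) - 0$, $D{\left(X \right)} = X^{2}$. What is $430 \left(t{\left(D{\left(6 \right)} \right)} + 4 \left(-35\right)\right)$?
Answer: $-45580$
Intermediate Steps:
$t{\left(z \right)} = -2 + z$ ($t{\left(z \right)} = \left(-2 + z\right) + 0 = -2 + z$)
$430 \left(t{\left(D{\left(6 \right)} \right)} + 4 \left(-35\right)\right) = 430 \left(\left(-2 + 6^{2}\right) + 4 \left(-35\right)\right) = 430 \left(\left(-2 + 36\right) - 140\right) = 430 \left(34 - 140\right) = 430 \left(-106\right) = -45580$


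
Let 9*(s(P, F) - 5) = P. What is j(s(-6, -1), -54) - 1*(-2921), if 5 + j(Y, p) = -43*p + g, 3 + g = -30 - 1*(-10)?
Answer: 5215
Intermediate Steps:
g = -23 (g = -3 + (-30 - 1*(-10)) = -3 + (-30 + 10) = -3 - 20 = -23)
s(P, F) = 5 + P/9
j(Y, p) = -28 - 43*p (j(Y, p) = -5 + (-43*p - 23) = -5 + (-23 - 43*p) = -28 - 43*p)
j(s(-6, -1), -54) - 1*(-2921) = (-28 - 43*(-54)) - 1*(-2921) = (-28 + 2322) + 2921 = 2294 + 2921 = 5215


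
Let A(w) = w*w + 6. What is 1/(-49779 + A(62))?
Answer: -1/45929 ≈ -2.1773e-5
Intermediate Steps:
A(w) = 6 + w² (A(w) = w² + 6 = 6 + w²)
1/(-49779 + A(62)) = 1/(-49779 + (6 + 62²)) = 1/(-49779 + (6 + 3844)) = 1/(-49779 + 3850) = 1/(-45929) = -1/45929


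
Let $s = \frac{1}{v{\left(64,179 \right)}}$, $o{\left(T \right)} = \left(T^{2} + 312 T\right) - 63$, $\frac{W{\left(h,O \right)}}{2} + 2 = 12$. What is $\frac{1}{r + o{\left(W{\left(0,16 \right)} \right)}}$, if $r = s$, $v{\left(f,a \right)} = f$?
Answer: $\frac{64}{420929} \approx 0.00015204$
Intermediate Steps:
$W{\left(h,O \right)} = 20$ ($W{\left(h,O \right)} = -4 + 2 \cdot 12 = -4 + 24 = 20$)
$o{\left(T \right)} = -63 + T^{2} + 312 T$
$s = \frac{1}{64} \approx 0.015625$
$r = \frac{1}{64} \approx 0.015625$
$\frac{1}{r + o{\left(W{\left(0,16 \right)} \right)}} = \frac{1}{\frac{1}{64} + \left(-63 + 20^{2} + 312 \cdot 20\right)} = \frac{1}{\frac{1}{64} + \left(-63 + 400 + 6240\right)} = \frac{1}{\frac{1}{64} + 6577} = \frac{1}{\frac{420929}{64}} = \frac{64}{420929}$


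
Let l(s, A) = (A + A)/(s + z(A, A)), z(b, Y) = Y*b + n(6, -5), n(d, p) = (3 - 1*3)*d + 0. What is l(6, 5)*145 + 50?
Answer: 3000/31 ≈ 96.774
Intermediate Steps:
n(d, p) = 0 (n(d, p) = (3 - 3)*d + 0 = 0*d + 0 = 0 + 0 = 0)
z(b, Y) = Y*b (z(b, Y) = Y*b + 0 = Y*b)
l(s, A) = 2*A/(s + A²) (l(s, A) = (A + A)/(s + A*A) = (2*A)/(s + A²) = 2*A/(s + A²))
l(6, 5)*145 + 50 = (2*5/(6 + 5²))*145 + 50 = (2*5/(6 + 25))*145 + 50 = (2*5/31)*145 + 50 = (2*5*(1/31))*145 + 50 = (10/31)*145 + 50 = 1450/31 + 50 = 3000/31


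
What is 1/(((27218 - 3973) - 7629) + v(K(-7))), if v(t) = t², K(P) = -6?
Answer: 1/15652 ≈ 6.3890e-5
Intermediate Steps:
1/(((27218 - 3973) - 7629) + v(K(-7))) = 1/(((27218 - 3973) - 7629) + (-6)²) = 1/((23245 - 7629) + 36) = 1/(15616 + 36) = 1/15652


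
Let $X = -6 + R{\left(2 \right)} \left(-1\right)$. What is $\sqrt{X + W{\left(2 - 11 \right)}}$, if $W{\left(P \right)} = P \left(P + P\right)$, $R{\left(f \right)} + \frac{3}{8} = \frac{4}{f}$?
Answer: $\frac{\sqrt{2470}}{4} \approx 12.425$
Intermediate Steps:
$R{\left(f \right)} = - \frac{3}{8} + \frac{4}{f}$
$X = - \frac{61}{8}$ ($X = -6 + \left(- \frac{3}{8} + \frac{4}{2}\right) \left(-1\right) = -6 + \left(- \frac{3}{8} + 4 \cdot \frac{1}{2}\right) \left(-1\right) = -6 + \left(- \frac{3}{8} + 2\right) \left(-1\right) = -6 + \frac{13}{8} \left(-1\right) = -6 - \frac{13}{8} = - \frac{61}{8} \approx -7.625$)
$W{\left(P \right)} = 2 P^{2}$ ($W{\left(P \right)} = P 2 P = 2 P^{2}$)
$\sqrt{X + W{\left(2 - 11 \right)}} = \sqrt{- \frac{61}{8} + 2 \left(2 - 11\right)^{2}} = \sqrt{- \frac{61}{8} + 2 \left(-9\right)^{2}} = \sqrt{- \frac{61}{8} + 2 \cdot 81} = \sqrt{- \frac{61}{8} + 162} = \sqrt{\frac{1235}{8}} = \frac{\sqrt{2470}}{4}$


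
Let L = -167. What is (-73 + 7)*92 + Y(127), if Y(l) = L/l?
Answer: -771311/127 ≈ -6073.3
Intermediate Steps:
Y(l) = -167/l
(-73 + 7)*92 + Y(127) = (-73 + 7)*92 - 167/127 = -66*92 - 167*1/127 = -6072 - 167/127 = -771311/127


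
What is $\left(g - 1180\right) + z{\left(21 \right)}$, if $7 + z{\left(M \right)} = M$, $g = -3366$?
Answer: $-4532$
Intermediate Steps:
$z{\left(M \right)} = -7 + M$
$\left(g - 1180\right) + z{\left(21 \right)} = \left(-3366 - 1180\right) + \left(-7 + 21\right) = -4546 + 14 = -4532$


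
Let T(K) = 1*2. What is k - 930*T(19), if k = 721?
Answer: -1139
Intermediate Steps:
T(K) = 2
k - 930*T(19) = 721 - 930*2 = 721 - 1860 = -1139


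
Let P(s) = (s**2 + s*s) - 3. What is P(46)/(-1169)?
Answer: -4229/1169 ≈ -3.6176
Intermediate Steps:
P(s) = -3 + 2*s**2 (P(s) = (s**2 + s**2) - 3 = 2*s**2 - 3 = -3 + 2*s**2)
P(46)/(-1169) = (-3 + 2*46**2)/(-1169) = (-3 + 2*2116)*(-1/1169) = (-3 + 4232)*(-1/1169) = 4229*(-1/1169) = -4229/1169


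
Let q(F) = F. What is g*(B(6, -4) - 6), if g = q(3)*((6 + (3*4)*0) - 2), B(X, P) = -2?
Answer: -96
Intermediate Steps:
g = 12 (g = 3*((6 + (3*4)*0) - 2) = 3*((6 + 12*0) - 2) = 3*((6 + 0) - 2) = 3*(6 - 2) = 3*4 = 12)
g*(B(6, -4) - 6) = 12*(-2 - 6) = 12*(-8) = -96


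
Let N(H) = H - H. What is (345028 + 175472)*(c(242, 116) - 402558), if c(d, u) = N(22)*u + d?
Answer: -209405478000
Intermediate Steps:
N(H) = 0
c(d, u) = d (c(d, u) = 0*u + d = 0 + d = d)
(345028 + 175472)*(c(242, 116) - 402558) = (345028 + 175472)*(242 - 402558) = 520500*(-402316) = -209405478000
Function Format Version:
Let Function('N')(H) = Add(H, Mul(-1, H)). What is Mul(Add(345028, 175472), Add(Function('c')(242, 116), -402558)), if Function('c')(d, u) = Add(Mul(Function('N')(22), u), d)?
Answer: -209405478000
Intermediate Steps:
Function('N')(H) = 0
Function('c')(d, u) = d (Function('c')(d, u) = Add(Mul(0, u), d) = Add(0, d) = d)
Mul(Add(345028, 175472), Add(Function('c')(242, 116), -402558)) = Mul(Add(345028, 175472), Add(242, -402558)) = Mul(520500, -402316) = -209405478000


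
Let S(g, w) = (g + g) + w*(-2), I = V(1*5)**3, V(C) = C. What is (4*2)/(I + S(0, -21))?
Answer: 8/167 ≈ 0.047904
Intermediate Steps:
I = 125 (I = (1*5)**3 = 5**3 = 125)
S(g, w) = -2*w + 2*g (S(g, w) = 2*g - 2*w = -2*w + 2*g)
(4*2)/(I + S(0, -21)) = (4*2)/(125 + (-2*(-21) + 2*0)) = 8/(125 + (42 + 0)) = 8/(125 + 42) = 8/167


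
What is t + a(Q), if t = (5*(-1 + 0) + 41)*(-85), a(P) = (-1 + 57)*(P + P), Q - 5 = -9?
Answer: -3508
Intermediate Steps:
Q = -4 (Q = 5 - 9 = -4)
a(P) = 112*P (a(P) = 56*(2*P) = 112*P)
t = -3060 (t = (5*(-1) + 41)*(-85) = (-5 + 41)*(-85) = 36*(-85) = -3060)
t + a(Q) = -3060 + 112*(-4) = -3060 - 448 = -3508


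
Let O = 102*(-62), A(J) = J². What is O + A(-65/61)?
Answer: -23527379/3721 ≈ -6322.9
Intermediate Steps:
O = -6324
O + A(-65/61) = -6324 + (-65/61)² = -6324 + 4225/3721 = -23527379/3721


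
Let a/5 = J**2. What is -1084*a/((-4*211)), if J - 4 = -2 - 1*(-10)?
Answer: 195120/211 ≈ 924.74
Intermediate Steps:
J = 12 (J = 4 + (-2 - 1*(-10)) = 4 + (-2 + 10) = 4 + 8 = 12)
a = 720 (a = 5*12**2 = 5*144 = 720)
-1084*a/((-4*211)) = -780480/((-4*211)) = -780480/(-844) = -780480*(-1)/844 = -1084*(-180/211) = 195120/211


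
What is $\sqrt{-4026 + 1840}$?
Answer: $i \sqrt{2186} \approx 46.755 i$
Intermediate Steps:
$\sqrt{-4026 + 1840} = \sqrt{-2186} = i \sqrt{2186}$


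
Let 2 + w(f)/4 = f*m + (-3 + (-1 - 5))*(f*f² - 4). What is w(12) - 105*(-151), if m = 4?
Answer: -46025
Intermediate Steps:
w(f) = 136 - 36*f³ + 16*f (w(f) = -8 + 4*(f*4 + (-3 + (-1 - 5))*(f*f² - 4)) = -8 + 4*(4*f + (-3 - 6)*(f³ - 4)) = -8 + 4*(4*f - 9*(-4 + f³)) = -8 + 4*(4*f + (36 - 9*f³)) = -8 + 4*(36 - 9*f³ + 4*f) = -8 + (144 - 36*f³ + 16*f) = 136 - 36*f³ + 16*f)
w(12) - 105*(-151) = (136 - 36*12³ + 16*12) - 105*(-151) = (136 - 36*1728 + 192) + 15855 = (136 - 62208 + 192) + 15855 = -61880 + 15855 = -46025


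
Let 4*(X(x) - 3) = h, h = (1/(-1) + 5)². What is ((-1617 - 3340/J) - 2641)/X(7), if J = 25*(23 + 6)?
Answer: -618078/1015 ≈ -608.94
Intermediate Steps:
h = 16 (h = (-1 + 5)² = 4² = 16)
X(x) = 7 (X(x) = 3 + (¼)*16 = 3 + 4 = 7)
J = 725 (J = 25*29 = 725)
((-1617 - 3340/J) - 2641)/X(7) = ((-1617 - 3340/725) - 2641)/7 = ((-1617 - 3340*1/725) - 2641)*(⅐) = ((-1617 - 668/145) - 2641)*(⅐) = (-235133/145 - 2641)*(⅐) = -618078/145*⅐ = -618078/1015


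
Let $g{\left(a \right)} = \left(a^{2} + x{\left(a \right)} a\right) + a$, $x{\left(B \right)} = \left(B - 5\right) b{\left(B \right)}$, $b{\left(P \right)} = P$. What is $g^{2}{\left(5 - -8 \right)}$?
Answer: $2353156$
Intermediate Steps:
$x{\left(B \right)} = B \left(-5 + B\right)$ ($x{\left(B \right)} = \left(B - 5\right) B = \left(-5 + B\right) B = B \left(-5 + B\right)$)
$g{\left(a \right)} = a + a^{2} + a^{2} \left(-5 + a\right)$ ($g{\left(a \right)} = \left(a^{2} + a \left(-5 + a\right) a\right) + a = \left(a^{2} + a^{2} \left(-5 + a\right)\right) + a = a + a^{2} + a^{2} \left(-5 + a\right)$)
$g^{2}{\left(5 - -8 \right)} = \left(\left(5 - -8\right) \left(1 + \left(5 - -8\right) + \left(5 - -8\right) \left(-5 + \left(5 - -8\right)\right)\right)\right)^{2} = \left(\left(5 + 8\right) \left(1 + \left(5 + 8\right) + \left(5 + 8\right) \left(-5 + \left(5 + 8\right)\right)\right)\right)^{2} = \left(13 \left(1 + 13 + 13 \left(-5 + 13\right)\right)\right)^{2} = \left(13 \left(1 + 13 + 13 \cdot 8\right)\right)^{2} = \left(13 \left(1 + 13 + 104\right)\right)^{2} = \left(13 \cdot 118\right)^{2} = 1534^{2} = 2353156$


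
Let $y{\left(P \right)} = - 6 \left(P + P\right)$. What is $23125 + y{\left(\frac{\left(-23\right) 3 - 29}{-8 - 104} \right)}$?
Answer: $\frac{46229}{2} \approx 23115.0$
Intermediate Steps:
$y{\left(P \right)} = - 12 P$ ($y{\left(P \right)} = - 6 \cdot 2 P = - 12 P$)
$23125 + y{\left(\frac{\left(-23\right) 3 - 29}{-8 - 104} \right)} = 23125 - 12 \frac{\left(-23\right) 3 - 29}{-8 - 104} = 23125 - 12 \frac{-69 - 29}{-112} = 23125 - 12 \left(\left(-98\right) \left(- \frac{1}{112}\right)\right) = 23125 - \frac{21}{2} = \frac{46229}{2}$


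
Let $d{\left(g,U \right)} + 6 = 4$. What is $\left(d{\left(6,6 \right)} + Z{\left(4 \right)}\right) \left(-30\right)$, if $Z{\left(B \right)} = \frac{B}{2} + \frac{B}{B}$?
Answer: $-30$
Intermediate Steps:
$Z{\left(B \right)} = 1 + \frac{B}{2}$ ($Z{\left(B \right)} = B \frac{1}{2} + 1 = \frac{B}{2} + 1 = 1 + \frac{B}{2}$)
$d{\left(g,U \right)} = -2$ ($d{\left(g,U \right)} = -6 + 4 = -2$)
$\left(d{\left(6,6 \right)} + Z{\left(4 \right)}\right) \left(-30\right) = \left(-2 + \left(1 + \frac{1}{2} \cdot 4\right)\right) \left(-30\right) = \left(-2 + \left(1 + 2\right)\right) \left(-30\right) = \left(-2 + 3\right) \left(-30\right) = 1 \left(-30\right) = -30$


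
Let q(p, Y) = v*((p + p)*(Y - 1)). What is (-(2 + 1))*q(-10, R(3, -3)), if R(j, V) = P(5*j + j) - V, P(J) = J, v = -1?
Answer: -1200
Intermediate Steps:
R(j, V) = -V + 6*j (R(j, V) = (5*j + j) - V = 6*j - V = -V + 6*j)
q(p, Y) = -2*p*(-1 + Y) (q(p, Y) = -(p + p)*(Y - 1) = -2*p*(-1 + Y))
(-(2 + 1))*q(-10, R(3, -3)) = (-(2 + 1))*(2*(-10)*(1 - (-1*(-3) + 6*3))) = (-1*3)*(2*(-10)*(1 - (3 + 18))) = -6*(-10)*(1 - 1*21) = -6*(-10)*(1 - 21) = -6*(-10)*(-20) = -3*400 = -1200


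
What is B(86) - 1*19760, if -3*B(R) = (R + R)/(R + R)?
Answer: -59281/3 ≈ -19760.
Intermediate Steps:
B(R) = -⅓ (B(R) = -(R + R)/(3*(R + R)) = -2*R/(3*(2*R)) = -2*R*1/(2*R)/3 = -⅓*1 = -⅓)
B(86) - 1*19760 = -⅓ - 1*19760 = -⅓ - 19760 = -59281/3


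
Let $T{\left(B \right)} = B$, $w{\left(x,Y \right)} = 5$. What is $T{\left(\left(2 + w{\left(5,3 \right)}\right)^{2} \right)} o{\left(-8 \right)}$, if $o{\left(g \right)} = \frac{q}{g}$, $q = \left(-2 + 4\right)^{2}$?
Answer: $- \frac{49}{2} \approx -24.5$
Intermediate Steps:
$q = 4$ ($q = 2^{2} = 4$)
$o{\left(g \right)} = \frac{4}{g}$
$T{\left(\left(2 + w{\left(5,3 \right)}\right)^{2} \right)} o{\left(-8 \right)} = \left(2 + 5\right)^{2} \frac{4}{-8} = 7^{2} \cdot 4 \left(- \frac{1}{8}\right) = 49 \left(- \frac{1}{2}\right) = - \frac{49}{2}$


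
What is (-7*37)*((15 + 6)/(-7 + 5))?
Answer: 5439/2 ≈ 2719.5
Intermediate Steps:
(-7*37)*((15 + 6)/(-7 + 5)) = -5439/(-2) = -5439*(-1)/2 = -259*(-21/2) = 5439/2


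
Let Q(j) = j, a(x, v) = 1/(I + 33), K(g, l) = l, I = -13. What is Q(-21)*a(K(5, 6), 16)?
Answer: -21/20 ≈ -1.0500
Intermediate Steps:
a(x, v) = 1/20 (a(x, v) = 1/(-13 + 33) = 1/20)
Q(-21)*a(K(5, 6), 16) = -21*1/20 = -21/20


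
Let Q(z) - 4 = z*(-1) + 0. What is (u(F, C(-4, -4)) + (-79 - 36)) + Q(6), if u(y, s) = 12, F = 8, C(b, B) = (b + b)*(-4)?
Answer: -105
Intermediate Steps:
C(b, B) = -8*b (C(b, B) = (2*b)*(-4) = -8*b)
Q(z) = 4 - z (Q(z) = 4 + (z*(-1) + 0) = 4 + (-z + 0) = 4 - z)
(u(F, C(-4, -4)) + (-79 - 36)) + Q(6) = (12 + (-79 - 36)) + (4 - 1*6) = (12 - 115) + (4 - 6) = -103 - 2 = -105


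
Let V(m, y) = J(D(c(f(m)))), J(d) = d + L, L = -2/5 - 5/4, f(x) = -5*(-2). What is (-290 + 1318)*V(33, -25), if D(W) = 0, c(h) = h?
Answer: -8481/5 ≈ -1696.2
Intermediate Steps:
f(x) = 10
L = -33/20 (L = -2*⅕ - 5*¼ = -⅖ - 5/4 = -33/20 ≈ -1.6500)
J(d) = -33/20 + d (J(d) = d - 33/20 = -33/20 + d)
V(m, y) = -33/20 (V(m, y) = -33/20 + 0 = -33/20)
(-290 + 1318)*V(33, -25) = (-290 + 1318)*(-33/20) = 1028*(-33/20) = -8481/5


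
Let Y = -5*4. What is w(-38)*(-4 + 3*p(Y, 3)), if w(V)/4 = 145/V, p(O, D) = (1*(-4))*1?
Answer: 4640/19 ≈ 244.21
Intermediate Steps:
Y = -20
p(O, D) = -4 (p(O, D) = -4*1 = -4)
w(V) = 580/V (w(V) = 4*(145/V) = 580/V)
w(-38)*(-4 + 3*p(Y, 3)) = (580/(-38))*(-4 + 3*(-4)) = (580*(-1/38))*(-4 - 12) = -290/19*(-16) = 4640/19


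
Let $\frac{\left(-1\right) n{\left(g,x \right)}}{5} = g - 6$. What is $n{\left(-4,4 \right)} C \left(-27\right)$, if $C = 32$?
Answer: $-43200$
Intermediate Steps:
$n{\left(g,x \right)} = 30 - 5 g$ ($n{\left(g,x \right)} = - 5 \left(g - 6\right) = - 5 \left(-6 + g\right) = 30 - 5 g$)
$n{\left(-4,4 \right)} C \left(-27\right) = \left(30 - -20\right) 32 \left(-27\right) = \left(30 + 20\right) 32 \left(-27\right) = 50 \cdot 32 \left(-27\right) = 1600 \left(-27\right) = -43200$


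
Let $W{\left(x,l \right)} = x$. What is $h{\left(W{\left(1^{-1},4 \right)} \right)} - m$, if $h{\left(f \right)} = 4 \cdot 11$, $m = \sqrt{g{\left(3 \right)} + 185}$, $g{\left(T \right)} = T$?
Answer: $44 - 2 \sqrt{47} \approx 30.289$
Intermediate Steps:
$m = 2 \sqrt{47}$ ($m = \sqrt{3 + 185} = \sqrt{188} = 2 \sqrt{47} \approx 13.711$)
$h{\left(f \right)} = 44$
$h{\left(W{\left(1^{-1},4 \right)} \right)} - m = 44 - 2 \sqrt{47}$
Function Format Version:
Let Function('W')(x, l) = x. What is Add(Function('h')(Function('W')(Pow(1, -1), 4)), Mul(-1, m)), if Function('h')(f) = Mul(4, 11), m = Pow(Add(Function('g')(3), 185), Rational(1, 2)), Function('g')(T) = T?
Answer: Add(44, Mul(-2, Pow(47, Rational(1, 2)))) ≈ 30.289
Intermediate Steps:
m = Mul(2, Pow(47, Rational(1, 2))) (m = Pow(Add(3, 185), Rational(1, 2)) = Pow(188, Rational(1, 2)) = Mul(2, Pow(47, Rational(1, 2))) ≈ 13.711)
Function('h')(f) = 44
Add(Function('h')(Function('W')(Pow(1, -1), 4)), Mul(-1, m)) = Add(44, Mul(-1, Mul(2, Pow(47, Rational(1, 2))))) = Add(44, Mul(-2, Pow(47, Rational(1, 2))))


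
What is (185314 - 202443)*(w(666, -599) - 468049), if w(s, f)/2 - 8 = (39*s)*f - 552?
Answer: 541036405581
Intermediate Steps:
w(s, f) = -1088 + 78*f*s (w(s, f) = 16 + 2*((39*s)*f - 552) = 16 + 2*(39*f*s - 552) = 16 + 2*(-552 + 39*f*s) = 16 + (-1104 + 78*f*s) = -1088 + 78*f*s)
(185314 - 202443)*(w(666, -599) - 468049) = (185314 - 202443)*((-1088 + 78*(-599)*666) - 468049) = -17129*((-1088 - 31116852) - 468049) = -17129*(-31117940 - 468049) = -17129*(-31585989) = 541036405581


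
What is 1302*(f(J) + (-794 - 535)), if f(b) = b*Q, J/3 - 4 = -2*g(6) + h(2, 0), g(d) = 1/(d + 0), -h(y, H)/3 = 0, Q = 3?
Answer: -1687392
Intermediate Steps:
h(y, H) = 0 (h(y, H) = -3*0 = 0)
g(d) = 1/d
J = 11 (J = 12 + 3*(-2/6 + 0) = 12 + 3*(-2*⅙ + 0) = 12 + 3*(-⅓ + 0) = 12 + 3*(-⅓) = 12 - 1 = 11)
f(b) = 3*b (f(b) = b*3 = 3*b)
1302*(f(J) + (-794 - 535)) = 1302*(3*11 + (-794 - 535)) = 1302*(33 - 1329) = 1302*(-1296) = -1687392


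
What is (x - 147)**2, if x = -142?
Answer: 83521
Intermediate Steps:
(x - 147)**2 = (-142 - 147)**2 = (-289)**2 = 83521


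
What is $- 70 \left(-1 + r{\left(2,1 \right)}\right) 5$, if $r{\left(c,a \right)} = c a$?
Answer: $-350$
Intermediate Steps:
$r{\left(c,a \right)} = a c$
$- 70 \left(-1 + r{\left(2,1 \right)}\right) 5 = - 70 \left(-1 + 1 \cdot 2\right) 5 = - 70 \left(-1 + 2\right) 5 = - 70 \cdot 1 \cdot 5 = \left(-70\right) 5 = -350$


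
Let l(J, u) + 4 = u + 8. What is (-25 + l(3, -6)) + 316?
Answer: 289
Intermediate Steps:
l(J, u) = 4 + u (l(J, u) = -4 + (u + 8) = -4 + (8 + u) = 4 + u)
(-25 + l(3, -6)) + 316 = (-25 + (4 - 6)) + 316 = (-25 - 2) + 316 = -27 + 316 = 289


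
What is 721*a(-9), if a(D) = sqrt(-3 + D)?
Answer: 1442*I*sqrt(3) ≈ 2497.6*I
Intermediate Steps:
721*a(-9) = 721*sqrt(-3 - 9) = 721*sqrt(-12) = 721*(2*I*sqrt(3)) = 1442*I*sqrt(3)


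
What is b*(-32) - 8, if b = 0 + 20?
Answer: -648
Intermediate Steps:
b = 20
b*(-32) - 8 = 20*(-32) - 8 = -640 - 8 = -648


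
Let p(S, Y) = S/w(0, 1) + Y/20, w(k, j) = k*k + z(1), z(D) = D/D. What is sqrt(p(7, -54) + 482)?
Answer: sqrt(48630)/10 ≈ 22.052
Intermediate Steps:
z(D) = 1
w(k, j) = 1 + k**2 (w(k, j) = k*k + 1 = k**2 + 1 = 1 + k**2)
p(S, Y) = S + Y/20 (p(S, Y) = S/(1 + 0**2) + Y/20 = S/(1 + 0) + Y*(1/20) = S/1 + Y/20 = S*1 + Y/20 = S + Y/20)
sqrt(p(7, -54) + 482) = sqrt((7 + (1/20)*(-54)) + 482) = sqrt((7 - 27/10) + 482) = sqrt(43/10 + 482) = sqrt(4863/10) = sqrt(48630)/10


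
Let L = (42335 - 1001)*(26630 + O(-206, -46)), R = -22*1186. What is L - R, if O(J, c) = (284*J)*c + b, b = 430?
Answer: 112355923588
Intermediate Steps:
O(J, c) = 430 + 284*J*c (O(J, c) = (284*J)*c + 430 = 284*J*c + 430 = 430 + 284*J*c)
R = -26092
L = 112355897496 (L = (42335 - 1001)*(26630 + (430 + 284*(-206)*(-46))) = 41334*(26630 + (430 + 2691184)) = 41334*(26630 + 2691614) = 41334*2718244 = 112355897496)
L - R = 112355897496 - 1*(-26092) = 112355897496 + 26092 = 112355923588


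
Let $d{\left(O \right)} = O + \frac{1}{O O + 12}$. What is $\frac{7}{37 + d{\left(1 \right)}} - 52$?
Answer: $- \frac{25649}{495} \approx -51.816$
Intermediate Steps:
$d{\left(O \right)} = O + \frac{1}{12 + O^{2}}$ ($d{\left(O \right)} = O + \frac{1}{O^{2} + 12} = O + \frac{1}{12 + O^{2}}$)
$\frac{7}{37 + d{\left(1 \right)}} - 52 = \frac{7}{37 + \frac{1 + 1^{3} + 12 \cdot 1}{12 + 1^{2}}} - 52 = \frac{7}{37 + \frac{1 + 1 + 12}{12 + 1}} - 52 = \frac{7}{37 + \frac{1}{13} \cdot 14} - 52 = \frac{7}{37 + \frac{14}{13}} - 52 = \frac{7}{\frac{495}{13}} - 52 = 7 \cdot \frac{13}{495} - 52 = \frac{91}{495} - 52 = - \frac{25649}{495}$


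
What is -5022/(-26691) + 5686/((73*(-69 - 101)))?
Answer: -480871/1780835 ≈ -0.27003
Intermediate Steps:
-5022/(-26691) + 5686/((73*(-69 - 101))) = -5022*(-1/26691) + 5686/((73*(-170))) = 54/287 + 5686/(-12410) = 54/287 + 5686*(-1/12410) = 54/287 - 2843/6205 = -480871/1780835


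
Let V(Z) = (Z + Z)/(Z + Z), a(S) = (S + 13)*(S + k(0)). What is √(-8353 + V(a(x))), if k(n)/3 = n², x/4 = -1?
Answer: 12*I*√58 ≈ 91.389*I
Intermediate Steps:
x = -4 (x = 4*(-1) = -4)
k(n) = 3*n²
a(S) = S*(13 + S) (a(S) = (S + 13)*(S + 3*0²) = (13 + S)*(S + 3*0) = (13 + S)*(S + 0) = (13 + S)*S = S*(13 + S))
V(Z) = 1 (V(Z) = (2*Z)/((2*Z)) = (2*Z)*(1/(2*Z)) = 1)
√(-8353 + V(a(x))) = √(-8353 + 1) = √(-8352) = 12*I*√58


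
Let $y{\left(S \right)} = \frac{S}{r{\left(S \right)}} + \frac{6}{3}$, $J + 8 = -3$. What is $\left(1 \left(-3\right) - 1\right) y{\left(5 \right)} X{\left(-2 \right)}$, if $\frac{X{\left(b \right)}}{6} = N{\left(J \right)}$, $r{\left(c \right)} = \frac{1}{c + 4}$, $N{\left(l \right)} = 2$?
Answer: $-2256$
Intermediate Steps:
$J = -11$ ($J = -8 - 3 = -11$)
$r{\left(c \right)} = \frac{1}{4 + c}$
$X{\left(b \right)} = 12$ ($X{\left(b \right)} = 6 \cdot 2 = 12$)
$y{\left(S \right)} = 2 + S \left(4 + S\right)$ ($y{\left(S \right)} = \frac{S}{\frac{1}{4 + S}} + \frac{6}{3} = S \left(4 + S\right) + 6 \cdot \frac{1}{3} = S \left(4 + S\right) + 2 = 2 + S \left(4 + S\right)$)
$\left(1 \left(-3\right) - 1\right) y{\left(5 \right)} X{\left(-2 \right)} = \left(1 \left(-3\right) - 1\right) \left(2 + 5 \left(4 + 5\right)\right) 12 = \left(-3 - 1\right) \left(2 + 5 \cdot 9\right) 12 = - 4 \left(2 + 45\right) 12 = \left(-4\right) 47 \cdot 12 = \left(-188\right) 12 = -2256$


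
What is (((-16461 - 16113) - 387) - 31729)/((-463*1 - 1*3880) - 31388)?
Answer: 64690/35731 ≈ 1.8105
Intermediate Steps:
(((-16461 - 16113) - 387) - 31729)/((-463*1 - 1*3880) - 31388) = ((-32574 - 387) - 31729)/((-463 - 3880) - 31388) = (-32961 - 31729)/(-4343 - 31388) = -64690/(-35731) = -64690*(-1/35731) = 64690/35731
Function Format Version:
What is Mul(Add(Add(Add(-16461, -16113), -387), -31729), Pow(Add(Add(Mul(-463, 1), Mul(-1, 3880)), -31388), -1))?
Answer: Rational(64690, 35731) ≈ 1.8105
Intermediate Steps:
Mul(Add(Add(Add(-16461, -16113), -387), -31729), Pow(Add(Add(Mul(-463, 1), Mul(-1, 3880)), -31388), -1)) = Mul(Add(Add(-32574, -387), -31729), Pow(Add(Add(-463, -3880), -31388), -1)) = Mul(Add(-32961, -31729), Pow(Add(-4343, -31388), -1)) = Mul(-64690, Pow(-35731, -1)) = Mul(-64690, Rational(-1, 35731)) = Rational(64690, 35731)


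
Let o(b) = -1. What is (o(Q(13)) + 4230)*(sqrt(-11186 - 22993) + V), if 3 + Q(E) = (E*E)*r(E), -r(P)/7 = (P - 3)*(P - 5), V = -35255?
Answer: -149093395 + 4229*I*sqrt(34179) ≈ -1.4909e+8 + 7.8184e+5*I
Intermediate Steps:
r(P) = -7*(-5 + P)*(-3 + P) (r(P) = -7*(P - 3)*(P - 5) = -7*(-3 + P)*(-5 + P) = -7*(-5 + P)*(-3 + P))
Q(E) = -3 + E**2*(-105 - 7*E**2 + 56*E) (Q(E) = -3 + (E*E)*(-105 - 7*E**2 + 56*E) = -3 + E**2*(-105 - 7*E**2 + 56*E))
(o(Q(13)) + 4230)*(sqrt(-11186 - 22993) + V) = (-1 + 4230)*(sqrt(-11186 - 22993) - 35255) = 4229*(sqrt(-34179) - 35255) = 4229*(I*sqrt(34179) - 35255) = 4229*(-35255 + I*sqrt(34179)) = -149093395 + 4229*I*sqrt(34179)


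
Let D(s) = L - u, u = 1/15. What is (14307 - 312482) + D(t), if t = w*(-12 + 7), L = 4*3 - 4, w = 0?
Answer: -4472506/15 ≈ -2.9817e+5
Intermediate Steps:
u = 1/15 ≈ 0.066667
L = 8 (L = 12 - 4 = 8)
t = 0 (t = 0*(-12 + 7) = 0*(-5) = 0)
D(s) = 119/15 (D(s) = 8 - 1*1/15 = 8 - 1/15 = 119/15)
(14307 - 312482) + D(t) = (14307 - 312482) + 119/15 = -298175 + 119/15 = -4472506/15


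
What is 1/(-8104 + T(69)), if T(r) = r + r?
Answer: -1/7966 ≈ -0.00012553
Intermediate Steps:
T(r) = 2*r
1/(-8104 + T(69)) = 1/(-8104 + 2*69) = 1/(-8104 + 138) = 1/(-7966) = -1/7966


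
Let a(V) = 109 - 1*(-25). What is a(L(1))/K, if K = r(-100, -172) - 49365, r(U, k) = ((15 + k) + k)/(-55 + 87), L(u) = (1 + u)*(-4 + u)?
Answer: -4288/1580009 ≈ -0.0027139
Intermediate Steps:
r(U, k) = 15/32 + k/16 (r(U, k) = (15 + 2*k)/32 = (15 + 2*k)*(1/32) = 15/32 + k/16)
a(V) = 134 (a(V) = 109 + 25 = 134)
K = -1580009/32 (K = (15/32 + (1/16)*(-172)) - 49365 = (15/32 - 43/4) - 49365 = -329/32 - 49365 = -1580009/32 ≈ -49375.)
a(L(1))/K = 134/(-1580009/32) = 134*(-32/1580009) = -4288/1580009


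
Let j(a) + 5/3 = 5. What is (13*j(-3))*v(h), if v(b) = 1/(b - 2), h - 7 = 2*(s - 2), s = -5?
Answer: -130/27 ≈ -4.8148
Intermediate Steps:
h = -7 (h = 7 + 2*(-5 - 2) = 7 + 2*(-7) = 7 - 14 = -7)
v(b) = 1/(-2 + b)
j(a) = 10/3 (j(a) = -5/3 + 5 = 10/3)
(13*j(-3))*v(h) = (13*(10/3))/(-2 - 7) = (130/3)/(-9) = (130/3)*(-⅑) = -130/27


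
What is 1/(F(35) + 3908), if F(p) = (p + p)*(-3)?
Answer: 1/3698 ≈ 0.00027042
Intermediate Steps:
F(p) = -6*p (F(p) = (2*p)*(-3) = -6*p)
1/(F(35) + 3908) = 1/(-6*35 + 3908) = 1/(-210 + 3908) = 1/3698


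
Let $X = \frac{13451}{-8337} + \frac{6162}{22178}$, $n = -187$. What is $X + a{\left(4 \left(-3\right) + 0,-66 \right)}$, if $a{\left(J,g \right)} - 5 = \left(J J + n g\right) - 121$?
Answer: $\frac{87959274736}{7111461} \approx 12369.0$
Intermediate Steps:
$a{\left(J,g \right)} = -116 + J^{2} - 187 g$ ($a{\left(J,g \right)} = 5 - \left(121 + 187 g - J J\right) = 5 - \left(121 - J^{2} + 187 g\right) = -116 + J^{2} - 187 g$)
$X = - \frac{9497834}{7111461}$ ($X = 13451 \left(- \frac{1}{8337}\right) + 6162 \cdot \frac{1}{22178} = - \frac{13451}{8337} + \frac{237}{853} = - \frac{9497834}{7111461} \approx -1.3356$)
$X + a{\left(4 \left(-3\right) + 0,-66 \right)} = - \frac{9497834}{7111461} - \left(-12226 - \left(4 \left(-3\right) + 0\right)^{2}\right) = - \frac{9497834}{7111461} + \left(-116 + \left(-12 + 0\right)^{2} + 12342\right) = - \frac{9497834}{7111461} + \left(-116 + \left(-12\right)^{2} + 12342\right) = - \frac{9497834}{7111461} + \left(-116 + 144 + 12342\right) = - \frac{9497834}{7111461} + 12370 = \frac{87959274736}{7111461}$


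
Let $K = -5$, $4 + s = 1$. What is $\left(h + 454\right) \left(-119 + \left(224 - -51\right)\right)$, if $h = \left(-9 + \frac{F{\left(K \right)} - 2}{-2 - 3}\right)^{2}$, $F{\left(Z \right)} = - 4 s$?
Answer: $89700$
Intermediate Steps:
$s = -3$ ($s = -4 + 1 = -3$)
$F{\left(Z \right)} = 12$ ($F{\left(Z \right)} = \left(-4\right) \left(-3\right) = 12$)
$h = 121$ ($h = \left(-9 + \frac{12 - 2}{-2 - 3}\right)^{2} = \left(-9 + \frac{10}{-5}\right)^{2} = \left(-9 + 10 \left(- \frac{1}{5}\right)\right)^{2} = \left(-9 - 2\right)^{2} = \left(-11\right)^{2} = 121$)
$\left(h + 454\right) \left(-119 + \left(224 - -51\right)\right) = \left(121 + 454\right) \left(-119 + \left(224 - -51\right)\right) = 575 \left(-119 + \left(224 + 51\right)\right) = 575 \left(-119 + 275\right) = 575 \cdot 156 = 89700$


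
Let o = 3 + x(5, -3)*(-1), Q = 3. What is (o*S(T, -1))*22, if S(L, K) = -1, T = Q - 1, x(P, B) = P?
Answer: 44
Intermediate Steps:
T = 2 (T = 3 - 1 = 2)
o = -2 (o = 3 + 5*(-1) = 3 - 5 = -2)
(o*S(T, -1))*22 = -2*(-1)*22 = 2*22 = 44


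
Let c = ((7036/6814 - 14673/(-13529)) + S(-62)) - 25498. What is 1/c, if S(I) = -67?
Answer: -46093303/1178277705262 ≈ -3.9119e-5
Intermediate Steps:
c = -1178277705262/46093303 (c = ((7036/6814 - 14673/(-13529)) - 67) - 25498 = ((7036*(1/6814) - 14673*(-1/13529)) - 67) - 25498 = ((3518/3407 + 14673/13529) - 67) - 25498 = (97585933/46093303 - 67) - 25498 = -2990665368/46093303 - 25498 = -1178277705262/46093303 ≈ -25563.)
1/c = 1/(-1178277705262/46093303) = -46093303/1178277705262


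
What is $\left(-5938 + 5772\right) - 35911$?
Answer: $-36077$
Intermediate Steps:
$\left(-5938 + 5772\right) - 35911 = -166 - 35911 = -36077$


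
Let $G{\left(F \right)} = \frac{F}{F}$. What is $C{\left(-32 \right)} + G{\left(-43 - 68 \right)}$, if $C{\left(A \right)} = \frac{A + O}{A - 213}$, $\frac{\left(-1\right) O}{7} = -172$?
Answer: $- \frac{927}{245} \approx -3.7837$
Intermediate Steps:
$O = 1204$ ($O = \left(-7\right) \left(-172\right) = 1204$)
$G{\left(F \right)} = 1$
$C{\left(A \right)} = \frac{1204 + A}{-213 + A}$ ($C{\left(A \right)} = \frac{A + 1204}{A - 213} = \frac{1204 + A}{-213 + A}$)
$C{\left(-32 \right)} + G{\left(-43 - 68 \right)} = \frac{1204 - 32}{-213 - 32} + 1 = \frac{1}{-245} \cdot 1172 + 1 = \left(- \frac{1}{245}\right) 1172 + 1 = - \frac{1172}{245} + 1 = - \frac{927}{245}$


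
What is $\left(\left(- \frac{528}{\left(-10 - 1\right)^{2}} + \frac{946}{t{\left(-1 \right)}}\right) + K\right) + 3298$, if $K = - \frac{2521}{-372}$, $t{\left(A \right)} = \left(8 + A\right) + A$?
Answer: $\frac{4716821}{1364} \approx 3458.1$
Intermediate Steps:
$t{\left(A \right)} = 8 + 2 A$
$K = \frac{2521}{372}$ ($K = \left(-2521\right) \left(- \frac{1}{372}\right) = \frac{2521}{372} \approx 6.7769$)
$\left(\left(- \frac{528}{\left(-10 - 1\right)^{2}} + \frac{946}{t{\left(-1 \right)}}\right) + K\right) + 3298 = \left(\left(- \frac{528}{\left(-10 - 1\right)^{2}} + \frac{946}{8 + 2 \left(-1\right)}\right) + \frac{2521}{372}\right) + 3298 = \left(\left(- \frac{528}{\left(-11\right)^{2}} + \frac{946}{8 - 2}\right) + \frac{2521}{372}\right) + 3298 = \left(\left(- \frac{528}{121} + \frac{946}{6}\right) + \frac{2521}{372}\right) + 3298 = \left(\left(\left(-528\right) \frac{1}{121} + 946 \cdot \frac{1}{6}\right) + \frac{2521}{372}\right) + 3298 = \left(\left(- \frac{48}{11} + \frac{473}{3}\right) + \frac{2521}{372}\right) + 3298 = \left(\frac{5059}{33} + \frac{2521}{372}\right) + 3298 = \frac{218349}{1364} + 3298 = \frac{4716821}{1364}$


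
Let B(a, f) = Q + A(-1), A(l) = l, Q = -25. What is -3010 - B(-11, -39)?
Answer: -2984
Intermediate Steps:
B(a, f) = -26 (B(a, f) = -25 - 1 = -26)
-3010 - B(-11, -39) = -3010 - 1*(-26) = -3010 + 26 = -2984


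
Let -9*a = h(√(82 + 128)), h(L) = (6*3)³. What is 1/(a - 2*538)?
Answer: -1/1724 ≈ -0.00058005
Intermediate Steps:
h(L) = 5832 (h(L) = 18³ = 5832)
a = -648 (a = -⅑*5832 = -648)
1/(a - 2*538) = 1/(-648 - 2*538) = 1/(-648 - 1076) = 1/(-1724) = -1/1724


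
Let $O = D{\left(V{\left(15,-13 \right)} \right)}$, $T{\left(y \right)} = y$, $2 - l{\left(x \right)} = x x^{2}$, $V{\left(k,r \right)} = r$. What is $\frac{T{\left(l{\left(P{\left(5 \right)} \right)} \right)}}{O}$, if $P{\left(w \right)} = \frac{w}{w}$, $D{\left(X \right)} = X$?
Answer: $- \frac{1}{13} \approx -0.076923$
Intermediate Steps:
$P{\left(w \right)} = 1$
$l{\left(x \right)} = 2 - x^{3}$ ($l{\left(x \right)} = 2 - x x^{2} = 2 - x^{3}$)
$O = -13$
$\frac{T{\left(l{\left(P{\left(5 \right)} \right)} \right)}}{O} = \frac{2 - 1^{3}}{-13} = \left(2 - 1\right) \left(- \frac{1}{13}\right) = 1 \left(- \frac{1}{13}\right) = - \frac{1}{13}$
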